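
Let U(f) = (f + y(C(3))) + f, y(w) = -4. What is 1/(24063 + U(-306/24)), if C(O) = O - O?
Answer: 2/48067 ≈ 4.1609e-5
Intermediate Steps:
C(O) = 0
U(f) = -4 + 2*f (U(f) = (f - 4) + f = (-4 + f) + f = -4 + 2*f)
1/(24063 + U(-306/24)) = 1/(24063 + (-4 + 2*(-306/24))) = 1/(24063 + (-4 + 2*(-306*1/24))) = 1/(24063 + (-4 + 2*(-51/4))) = 1/(24063 + (-4 - 51/2)) = 1/(24063 - 59/2) = 1/(48067/2) = 2/48067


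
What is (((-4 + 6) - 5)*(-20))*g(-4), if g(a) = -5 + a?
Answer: -540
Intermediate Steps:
(((-4 + 6) - 5)*(-20))*g(-4) = (((-4 + 6) - 5)*(-20))*(-5 - 4) = ((2 - 5)*(-20))*(-9) = -3*(-20)*(-9) = 60*(-9) = -540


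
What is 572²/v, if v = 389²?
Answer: 327184/151321 ≈ 2.1622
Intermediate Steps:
v = 151321
572²/v = 572²/151321 = 327184*(1/151321) = 327184/151321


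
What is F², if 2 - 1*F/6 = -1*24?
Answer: 24336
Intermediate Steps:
F = 156 (F = 12 - (-6)*24 = 12 - 6*(-24) = 12 + 144 = 156)
F² = 156² = 24336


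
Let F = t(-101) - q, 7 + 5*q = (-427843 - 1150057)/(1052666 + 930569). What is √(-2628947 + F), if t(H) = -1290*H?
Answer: I*√9827764214793110210/1983235 ≈ 1580.7*I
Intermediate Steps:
q = -3092109/1983235 (q = -7/5 + ((-427843 - 1150057)/(1052666 + 930569))/5 = -7/5 + (-1577900/1983235)/5 = -7/5 + (-1577900*1/1983235)/5 = -7/5 + (⅕)*(-315580/396647) = -7/5 - 63116/396647 = -3092109/1983235 ≈ -1.5591)
F = 258398780259/1983235 (F = -1290*(-101) - 1*(-3092109/1983235) = 130290 + 3092109/1983235 = 258398780259/1983235 ≈ 1.3029e+5)
√(-2628947 + F) = √(-2628947 + 258398780259/1983235) = √(-4955420923286/1983235) = I*√9827764214793110210/1983235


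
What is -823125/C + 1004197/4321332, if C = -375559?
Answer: 12814760989/5286368484 ≈ 2.4241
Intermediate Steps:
-823125/C + 1004197/4321332 = -823125/(-375559) + 1004197/4321332 = -823125*(-1/375559) + 1004197*(1/4321332) = 823125/375559 + 3271/14076 = 12814760989/5286368484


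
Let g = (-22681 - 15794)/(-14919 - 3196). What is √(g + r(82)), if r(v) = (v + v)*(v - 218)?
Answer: I*√292737302231/3623 ≈ 149.34*I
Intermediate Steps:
g = 7695/3623 (g = -38475/(-18115) = -38475*(-1/18115) = 7695/3623 ≈ 2.1239)
r(v) = 2*v*(-218 + v) (r(v) = (2*v)*(-218 + v) = 2*v*(-218 + v))
√(g + r(82)) = √(7695/3623 + 2*82*(-218 + 82)) = √(7695/3623 + 2*82*(-136)) = √(7695/3623 - 22304) = √(-80799697/3623) = I*√292737302231/3623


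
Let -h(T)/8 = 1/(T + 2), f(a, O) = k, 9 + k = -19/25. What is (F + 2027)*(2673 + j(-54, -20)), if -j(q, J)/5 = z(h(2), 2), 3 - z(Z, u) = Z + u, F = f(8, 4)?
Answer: 134045598/25 ≈ 5.3618e+6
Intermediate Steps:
k = -244/25 (k = -9 - 19/25 = -244/25 ≈ -9.7600)
f(a, O) = -244/25
h(T) = -8/(2 + T) (h(T) = -8/(T + 2) = -8/(2 + T))
F = -244/25 ≈ -9.7600
z(Z, u) = 3 - Z - u (z(Z, u) = 3 - (Z + u) = 3 + (-Z - u) = 3 - Z - u)
j(q, J) = -15 (j(q, J) = -5*(3 - (-8)/(2 + 2) - 1*2) = -5*(3 - (-8)/4 - 2) = -5*(3 - 1*(-2) - 2) = -5*(3 + 2 - 2) = -5*3 = -15)
(F + 2027)*(2673 + j(-54, -20)) = (-244/25 + 2027)*(2673 - 15) = (50431/25)*2658 = 134045598/25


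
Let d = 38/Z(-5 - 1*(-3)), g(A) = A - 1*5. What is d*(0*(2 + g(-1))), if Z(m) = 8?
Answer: 0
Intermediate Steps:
g(A) = -5 + A (g(A) = A - 5 = -5 + A)
d = 19/4 (d = 38/8 = 38*(1/8) = 19/4 ≈ 4.7500)
d*(0*(2 + g(-1))) = 19*(0*(2 + (-5 - 1)))/4 = 19*(0*(2 - 6))/4 = 19*(0*(-4))/4 = (19/4)*0 = 0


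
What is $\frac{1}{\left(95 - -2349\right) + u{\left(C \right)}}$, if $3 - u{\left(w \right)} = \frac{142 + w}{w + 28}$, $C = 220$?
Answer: $\frac{124}{303247} \approx 0.00040891$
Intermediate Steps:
$u{\left(w \right)} = 3 - \frac{142 + w}{28 + w}$ ($u{\left(w \right)} = 3 - \frac{142 + w}{w + 28} = 3 - \frac{142 + w}{28 + w}$)
$\frac{1}{\left(95 - -2349\right) + u{\left(C \right)}} = \frac{1}{\left(95 - -2349\right) + \frac{2 \left(-29 + 220\right)}{28 + 220}} = \frac{1}{\left(95 + 2349\right) + 2 \cdot \frac{1}{248} \cdot 191} = \frac{1}{2444 + 2 \cdot \frac{1}{248} \cdot 191} = \frac{1}{2444 + \frac{191}{124}} = \frac{1}{\frac{303247}{124}} = \frac{124}{303247}$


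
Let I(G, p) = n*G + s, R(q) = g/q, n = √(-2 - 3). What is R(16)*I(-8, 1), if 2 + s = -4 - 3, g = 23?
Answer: -207/16 - 23*I*√5/2 ≈ -12.938 - 25.715*I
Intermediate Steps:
n = I*√5 (n = √(-5) = I*√5 ≈ 2.2361*I)
s = -9 (s = -2 + (-4 - 3) = -2 - 7 = -9)
R(q) = 23/q
I(G, p) = -9 + I*G*√5 (I(G, p) = (I*√5)*G - 9 = I*G*√5 - 9 = -9 + I*G*√5)
R(16)*I(-8, 1) = (23/16)*(-9 + I*(-8)*√5) = (23*(1/16))*(-9 - 8*I*√5) = 23*(-9 - 8*I*√5)/16 = -207/16 - 23*I*√5/2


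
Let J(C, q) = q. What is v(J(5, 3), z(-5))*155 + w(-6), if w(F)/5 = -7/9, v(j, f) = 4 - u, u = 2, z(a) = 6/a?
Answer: 2755/9 ≈ 306.11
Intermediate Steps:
v(j, f) = 2 (v(j, f) = 4 - 1*2 = 4 - 2 = 2)
w(F) = -35/9 (w(F) = 5*(-7/9) = -35/9)
v(J(5, 3), z(-5))*155 + w(-6) = 2*155 - 35/9 = 310 - 35/9 = 2755/9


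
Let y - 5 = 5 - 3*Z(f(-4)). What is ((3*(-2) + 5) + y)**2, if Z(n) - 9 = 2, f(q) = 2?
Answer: 576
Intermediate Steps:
Z(n) = 11 (Z(n) = 9 + 2 = 11)
y = -23 (y = 5 + (5 - 3*11) = 5 + (5 - 33) = 5 - 28 = -23)
((3*(-2) + 5) + y)**2 = ((3*(-2) + 5) - 23)**2 = ((-6 + 5) - 23)**2 = (-1 - 23)**2 = (-24)**2 = 576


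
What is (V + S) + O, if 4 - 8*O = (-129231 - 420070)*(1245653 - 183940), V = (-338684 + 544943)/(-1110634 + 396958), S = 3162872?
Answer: 34686159194124983/475784 ≈ 7.2903e+10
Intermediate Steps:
V = -68753/237892 (V = 206259/(-713676) = 206259*(-1/713676) = -68753/237892 ≈ -0.28901)
O = 583200012617/8 (O = ½ - (-129231 - 420070)*(1245653 - 183940)/8 = ½ - (-549301)*1061713/8 = ½ - ⅛*(-583200012613) = ½ + 583200012613/8 = 583200012617/8 ≈ 7.2900e+10)
(V + S) + O = (-68753/237892 + 3162872) + 583200012617/8 = 752421877071/237892 + 583200012617/8 = 34686159194124983/475784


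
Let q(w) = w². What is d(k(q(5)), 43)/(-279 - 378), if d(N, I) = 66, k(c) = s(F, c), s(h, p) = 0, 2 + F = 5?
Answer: -22/219 ≈ -0.10046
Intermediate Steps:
F = 3 (F = -2 + 5 = 3)
k(c) = 0
d(k(q(5)), 43)/(-279 - 378) = 66/(-279 - 378) = 66/(-657) = 66*(-1/657) = -22/219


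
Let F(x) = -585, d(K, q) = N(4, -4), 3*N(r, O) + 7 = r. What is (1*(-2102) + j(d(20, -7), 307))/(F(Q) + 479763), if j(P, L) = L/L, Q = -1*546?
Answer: -2101/479178 ≈ -0.0043846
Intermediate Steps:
N(r, O) = -7/3 + r/3
Q = -546
d(K, q) = -1 (d(K, q) = -7/3 + (1/3)*4 = -7/3 + 4/3 = -1)
j(P, L) = 1
(1*(-2102) + j(d(20, -7), 307))/(F(Q) + 479763) = (1*(-2102) + 1)/(-585 + 479763) = (-2102 + 1)/479178 = -2101*1/479178 = -2101/479178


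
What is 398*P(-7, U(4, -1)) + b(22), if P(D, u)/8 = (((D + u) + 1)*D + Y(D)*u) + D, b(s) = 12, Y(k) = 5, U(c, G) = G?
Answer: 117820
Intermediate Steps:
P(D, u) = 8*D + 40*u + 8*D*(1 + D + u) (P(D, u) = 8*((((D + u) + 1)*D + 5*u) + D) = 8*(((1 + D + u)*D + 5*u) + D) = 8*((D*(1 + D + u) + 5*u) + D) = 8*((5*u + D*(1 + D + u)) + D) = 8*(D + 5*u + D*(1 + D + u)) = 8*D + 40*u + 8*D*(1 + D + u))
398*P(-7, U(4, -1)) + b(22) = 398*(8*(-7)² + 16*(-7) + 40*(-1) + 8*(-7)*(-1)) + 12 = 398*(8*49 - 112 - 40 + 56) + 12 = 398*(392 - 112 - 40 + 56) + 12 = 398*296 + 12 = 117808 + 12 = 117820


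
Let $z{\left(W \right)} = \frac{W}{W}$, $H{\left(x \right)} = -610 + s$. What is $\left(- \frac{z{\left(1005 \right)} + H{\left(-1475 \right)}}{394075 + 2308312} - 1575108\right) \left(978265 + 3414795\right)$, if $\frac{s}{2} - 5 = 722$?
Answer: $- \frac{18699285621417931460}{2702387} \approx -6.9195 \cdot 10^{12}$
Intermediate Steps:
$s = 1454$ ($s = 10 + 2 \cdot 722 = 10 + 1444 = 1454$)
$H{\left(x \right)} = 844$ ($H{\left(x \right)} = -610 + 1454 = 844$)
$z{\left(W \right)} = 1$
$\left(- \frac{z{\left(1005 \right)} + H{\left(-1475 \right)}}{394075 + 2308312} - 1575108\right) \left(978265 + 3414795\right) = \left(- \frac{1 + 844}{394075 + 2308312} - 1575108\right) \left(978265 + 3414795\right) = \left(- \frac{845}{2702387} - 1575108\right) 4393060 = \left(- \frac{4256551383641}{2702387}\right) 4393060 = - \frac{18699285621417931460}{2702387}$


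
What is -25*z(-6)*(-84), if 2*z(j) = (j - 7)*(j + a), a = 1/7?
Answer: 79950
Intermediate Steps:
a = ⅐ ≈ 0.14286
z(j) = (-7 + j)*(⅐ + j)/2 (z(j) = ((j - 7)*(j + ⅐))/2 = ((-7 + j)*(⅐ + j))/2 = (-7 + j)*(⅐ + j)/2)
-25*z(-6)*(-84) = -25*(-½ + (½)*(-6)² - 24/7*(-6))*(-84) = -25*(-½ + (½)*36 + 144/7)*(-84) = -25*(-½ + 18 + 144/7)*(-84) = -25*533/14*(-84) = -13325/14*(-84) = 79950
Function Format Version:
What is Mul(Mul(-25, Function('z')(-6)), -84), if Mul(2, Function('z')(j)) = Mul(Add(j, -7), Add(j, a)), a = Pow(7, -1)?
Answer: 79950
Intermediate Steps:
a = Rational(1, 7) ≈ 0.14286
Function('z')(j) = Mul(Rational(1, 2), Add(-7, j), Add(Rational(1, 7), j)) (Function('z')(j) = Mul(Rational(1, 2), Mul(Add(j, -7), Add(j, Rational(1, 7)))) = Mul(Rational(1, 2), Mul(Add(-7, j), Add(Rational(1, 7), j))) = Mul(Rational(1, 2), Add(-7, j), Add(Rational(1, 7), j)))
Mul(Mul(-25, Function('z')(-6)), -84) = Mul(Mul(-25, Add(Rational(-1, 2), Mul(Rational(1, 2), Pow(-6, 2)), Mul(Rational(-24, 7), -6))), -84) = Mul(Mul(-25, Add(Rational(-1, 2), Mul(Rational(1, 2), 36), Rational(144, 7))), -84) = Mul(Mul(-25, Add(Rational(-1, 2), 18, Rational(144, 7))), -84) = Mul(Mul(-25, Rational(533, 14)), -84) = Mul(Rational(-13325, 14), -84) = 79950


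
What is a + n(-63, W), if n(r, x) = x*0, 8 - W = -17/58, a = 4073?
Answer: 4073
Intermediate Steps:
W = 481/58 (W = 8 - (-17)/58 = 8 - 1*(-17/58) = 8 + 17/58 = 481/58 ≈ 8.2931)
n(r, x) = 0
a + n(-63, W) = 4073 + 0 = 4073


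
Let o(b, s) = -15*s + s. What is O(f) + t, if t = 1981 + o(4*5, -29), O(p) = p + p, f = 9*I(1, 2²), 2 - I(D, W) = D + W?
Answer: 2333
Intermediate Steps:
I(D, W) = 2 - D - W (I(D, W) = 2 - (D + W) = 2 + (-D - W) = 2 - D - W)
o(b, s) = -14*s
f = -27 (f = 9*(2 - 1*1 - 1*2²) = 9*(2 - 1 - 1*4) = 9*(2 - 1 - 4) = 9*(-3) = -27)
O(p) = 2*p
t = 2387 (t = 1981 - 14*(-29) = 1981 + 406 = 2387)
O(f) + t = 2*(-27) + 2387 = -54 + 2387 = 2333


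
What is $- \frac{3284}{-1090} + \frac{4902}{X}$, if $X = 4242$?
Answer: $\frac{1606159}{385315} \approx 4.1684$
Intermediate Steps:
$- \frac{3284}{-1090} + \frac{4902}{X} = - \frac{3284}{-1090} + \frac{4902}{4242} = \left(-3284\right) \left(- \frac{1}{1090}\right) + 4902 \cdot \frac{1}{4242} = \frac{1642}{545} + \frac{817}{707} = \frac{1606159}{385315}$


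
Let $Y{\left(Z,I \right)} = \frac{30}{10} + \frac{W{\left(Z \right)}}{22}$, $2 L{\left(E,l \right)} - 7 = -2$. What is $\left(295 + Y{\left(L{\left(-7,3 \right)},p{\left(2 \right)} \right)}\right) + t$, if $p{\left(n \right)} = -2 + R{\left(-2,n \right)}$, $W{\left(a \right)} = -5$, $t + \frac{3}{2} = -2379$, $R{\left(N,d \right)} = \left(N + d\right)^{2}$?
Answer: $- \frac{22910}{11} \approx -2082.7$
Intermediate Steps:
$t = - \frac{4761}{2}$ ($t = - \frac{3}{2} - 2379 = - \frac{4761}{2} \approx -2380.5$)
$L{\left(E,l \right)} = \frac{5}{2}$ ($L{\left(E,l \right)} = \frac{7}{2} + \frac{1}{2} \left(-2\right) = \frac{7}{2} - 1 = \frac{5}{2}$)
$p{\left(n \right)} = -2 + \left(-2 + n\right)^{2}$
$Y{\left(Z,I \right)} = \frac{61}{22}$ ($Y{\left(Z,I \right)} = \frac{30}{10} - \frac{5}{22} = 30 \cdot \frac{1}{10} - \frac{5}{22} = 3 - \frac{5}{22} = \frac{61}{22}$)
$\left(295 + Y{\left(L{\left(-7,3 \right)},p{\left(2 \right)} \right)}\right) + t = \left(295 + \frac{61}{22}\right) - \frac{4761}{2} = \frac{6551}{22} - \frac{4761}{2} = - \frac{22910}{11}$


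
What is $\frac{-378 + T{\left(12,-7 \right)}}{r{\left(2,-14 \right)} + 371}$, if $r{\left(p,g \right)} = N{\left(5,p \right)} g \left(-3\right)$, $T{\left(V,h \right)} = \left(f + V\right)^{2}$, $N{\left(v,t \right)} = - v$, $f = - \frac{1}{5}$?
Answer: $- \frac{5969}{4025} \approx -1.483$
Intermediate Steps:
$f = - \frac{1}{5}$ ($f = \left(-1\right) \frac{1}{5} = - \frac{1}{5} \approx -0.2$)
$T{\left(V,h \right)} = \left(- \frac{1}{5} + V\right)^{2}$
$r{\left(p,g \right)} = 15 g$ ($r{\left(p,g \right)} = \left(-1\right) 5 g \left(-3\right) = - 5 g \left(-3\right) = 15 g$)
$\frac{-378 + T{\left(12,-7 \right)}}{r{\left(2,-14 \right)} + 371} = \frac{-378 + \frac{\left(-1 + 5 \cdot 12\right)^{2}}{25}}{15 \left(-14\right) + 371} = \frac{-378 + \frac{\left(-1 + 60\right)^{2}}{25}}{-210 + 371} = \frac{-378 + \frac{59^{2}}{25}}{161} = \left(-378 + \frac{1}{25} \cdot 3481\right) \frac{1}{161} = \left(-378 + \frac{3481}{25}\right) \frac{1}{161} = \left(- \frac{5969}{25}\right) \frac{1}{161} = - \frac{5969}{4025}$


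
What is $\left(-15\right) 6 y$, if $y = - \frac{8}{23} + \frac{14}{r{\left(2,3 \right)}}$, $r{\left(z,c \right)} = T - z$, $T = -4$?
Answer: $\frac{5550}{23} \approx 241.3$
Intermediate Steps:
$r{\left(z,c \right)} = -4 - z$
$y = - \frac{185}{69}$ ($y = - \frac{8}{23} + \frac{14}{-4 - 2} = \left(-8\right) \frac{1}{23} + \frac{14}{-4 - 2} = - \frac{8}{23} + \frac{14}{-6} = - \frac{8}{23} + 14 \left(- \frac{1}{6}\right) = - \frac{8}{23} - \frac{7}{3} = - \frac{185}{69} \approx -2.6812$)
$\left(-15\right) 6 y = \left(-15\right) 6 \left(- \frac{185}{69}\right) = \left(-90\right) \left(- \frac{185}{69}\right) = \frac{5550}{23}$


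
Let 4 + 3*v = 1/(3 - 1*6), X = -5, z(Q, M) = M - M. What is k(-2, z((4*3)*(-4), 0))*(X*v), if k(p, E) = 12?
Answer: 260/3 ≈ 86.667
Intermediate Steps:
z(Q, M) = 0
v = -13/9 (v = -4/3 + 1/(3*(3 - 1*6)) = -4/3 + 1/(3*(3 - 6)) = -4/3 + (1/3)/(-3) = -4/3 + (1/3)*(-1/3) = -4/3 - 1/9 = -13/9 ≈ -1.4444)
k(-2, z((4*3)*(-4), 0))*(X*v) = 12*(-5*(-13/9)) = 12*(65/9) = 260/3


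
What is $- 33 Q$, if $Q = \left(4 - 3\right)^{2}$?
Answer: $-33$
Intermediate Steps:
$Q = 1$ ($Q = 1^{2} = 1$)
$- 33 Q = \left(-33\right) 1 = -33$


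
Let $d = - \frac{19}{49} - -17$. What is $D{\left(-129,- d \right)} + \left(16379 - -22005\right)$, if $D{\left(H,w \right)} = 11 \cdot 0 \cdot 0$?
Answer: $38384$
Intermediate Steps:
$d = \frac{814}{49}$ ($d = \left(-19\right) \frac{1}{49} + 17 = - \frac{19}{49} + 17 = \frac{814}{49} \approx 16.612$)
$D{\left(H,w \right)} = 0$ ($D{\left(H,w \right)} = 11 \cdot 0 = 0$)
$D{\left(-129,- d \right)} + \left(16379 - -22005\right) = 0 + \left(16379 - -22005\right) = 0 + \left(16379 + 22005\right) = 0 + 38384 = 38384$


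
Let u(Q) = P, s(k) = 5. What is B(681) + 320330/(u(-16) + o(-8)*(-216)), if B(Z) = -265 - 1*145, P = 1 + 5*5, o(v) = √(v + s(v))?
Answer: -12333865/35161 + 17297820*I*√3/35161 ≈ -350.78 + 852.1*I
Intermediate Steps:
o(v) = √(5 + v) (o(v) = √(v + 5) = √(5 + v))
P = 26 (P = 1 + 25 = 26)
u(Q) = 26
B(Z) = -410 (B(Z) = -265 - 145 = -410)
B(681) + 320330/(u(-16) + o(-8)*(-216)) = -410 + 320330/(26 + √(5 - 8)*(-216)) = -410 + 320330/(26 + √(-3)*(-216)) = -410 + 320330/(26 + (I*√3)*(-216)) = -410 + 320330/(26 - 216*I*√3)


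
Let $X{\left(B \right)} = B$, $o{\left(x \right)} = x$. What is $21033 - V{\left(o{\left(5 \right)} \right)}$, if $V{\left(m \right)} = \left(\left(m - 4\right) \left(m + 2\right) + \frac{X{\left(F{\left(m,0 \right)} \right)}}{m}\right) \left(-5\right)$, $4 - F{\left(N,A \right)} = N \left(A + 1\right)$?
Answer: $21067$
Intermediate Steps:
$F{\left(N,A \right)} = 4 - N \left(1 + A\right)$ ($F{\left(N,A \right)} = 4 - N \left(A + 1\right) = 4 - N \left(1 + A\right)$)
$V{\left(m \right)} = - \frac{5 \left(4 - m\right)}{m} - 5 \left(-4 + m\right) \left(2 + m\right)$ ($V{\left(m \right)} = \left(\left(m - 4\right) \left(m + 2\right) + \frac{4 - m - 0 m}{m}\right) \left(-5\right) = \left(\left(-4 + m\right) \left(2 + m\right) + \frac{4 - m + 0}{m}\right) \left(-5\right) = \left(\left(-4 + m\right) \left(2 + m\right) + \frac{4 - m}{m}\right) \left(-5\right) = \left(\frac{4 - m}{m} + \left(-4 + m\right) \left(2 + m\right)\right) \left(-5\right) = - \frac{5 \left(4 - m\right)}{m} - 5 \left(-4 + m\right) \left(2 + m\right)$)
$21033 - V{\left(o{\left(5 \right)} \right)} = 21033 - \left(45 - \frac{20}{5} - 5 \cdot 5^{2} + 10 \cdot 5\right) = 21033 - \left(45 - 4 - 125 + 50\right) = 21033 - -34 = 21033 + 34 = 21067$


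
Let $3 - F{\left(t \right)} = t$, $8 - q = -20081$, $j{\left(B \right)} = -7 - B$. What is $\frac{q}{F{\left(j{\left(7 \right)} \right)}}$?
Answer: $\frac{20089}{17} \approx 1181.7$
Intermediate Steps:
$q = 20089$ ($q = 8 - -20081 = 8 + 20081 = 20089$)
$F{\left(t \right)} = 3 - t$
$\frac{q}{F{\left(j{\left(7 \right)} \right)}} = \frac{20089}{3 - \left(-7 - 7\right)} = \frac{20089}{3 - -14} = \frac{20089}{3 + 14} = \frac{20089}{17}$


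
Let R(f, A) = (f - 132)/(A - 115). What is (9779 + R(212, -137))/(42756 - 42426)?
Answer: 616057/20790 ≈ 29.632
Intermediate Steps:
R(f, A) = (-132 + f)/(-115 + A)
(9779 + R(212, -137))/(42756 - 42426) = (9779 + (-132 + 212)/(-115 - 137))/(42756 - 42426) = (9779 + 80/(-252))/330 = (9779 - 1/252*80)*(1/330) = (9779 - 20/63)*(1/330) = (616057/63)*(1/330) = 616057/20790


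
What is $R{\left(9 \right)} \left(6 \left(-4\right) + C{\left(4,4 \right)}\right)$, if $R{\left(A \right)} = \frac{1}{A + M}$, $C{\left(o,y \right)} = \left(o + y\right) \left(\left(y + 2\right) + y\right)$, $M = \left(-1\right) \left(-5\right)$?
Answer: $4$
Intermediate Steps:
$M = 5$
$C{\left(o,y \right)} = \left(2 + 2 y\right) \left(o + y\right)$ ($C{\left(o,y \right)} = \left(o + y\right) \left(\left(2 + y\right) + y\right) = \left(o + y\right) \left(2 + 2 y\right) = \left(2 + 2 y\right) \left(o + y\right)$)
$R{\left(A \right)} = \frac{1}{5 + A}$ ($R{\left(A \right)} = \frac{1}{A + 5} = \frac{1}{5 + A}$)
$R{\left(9 \right)} \left(6 \left(-4\right) + C{\left(4,4 \right)}\right) = \frac{6 \left(-4\right) + \left(2 \cdot 4 + 2 \cdot 4 + 2 \cdot 4^{2} + 2 \cdot 4 \cdot 4\right)}{5 + 9} = \frac{-24 + \left(8 + 8 + 2 \cdot 16 + 32\right)}{14} = \frac{-24 + \left(8 + 8 + 32 + 32\right)}{14} = \frac{-24 + 80}{14} = \frac{1}{14} \cdot 56 = 4$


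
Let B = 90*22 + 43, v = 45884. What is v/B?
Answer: 45884/2023 ≈ 22.681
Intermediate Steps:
B = 2023 (B = 1980 + 43 = 2023)
v/B = 45884/2023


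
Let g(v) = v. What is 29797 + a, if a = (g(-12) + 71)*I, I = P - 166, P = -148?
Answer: 11271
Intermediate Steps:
I = -314 (I = -148 - 166 = -314)
a = -18526 (a = (-12 + 71)*(-314) = 59*(-314) = -18526)
29797 + a = 29797 - 18526 = 11271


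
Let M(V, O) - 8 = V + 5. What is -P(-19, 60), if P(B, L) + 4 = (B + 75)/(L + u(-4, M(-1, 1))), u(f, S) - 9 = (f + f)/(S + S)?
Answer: 328/103 ≈ 3.1845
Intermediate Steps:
M(V, O) = 13 + V (M(V, O) = 8 + (V + 5) = 8 + (5 + V) = 13 + V)
u(f, S) = 9 + f/S (u(f, S) = 9 + (f + f)/(S + S) = 9 + (2*f)/((2*S)) = 9 + (2*f)*(1/(2*S)) = 9 + f/S)
P(B, L) = -4 + (75 + B)/(26/3 + L) (P(B, L) = -4 + (B + 75)/(L + (9 - 4/(13 - 1))) = -4 + (75 + B)/(L + (9 - 4/12)) = -4 + (75 + B)/(L + (9 - 4*1/12)) = -4 + (75 + B)/(L + (9 - ⅓)) = -4 + (75 + B)/(L + 26/3) = -4 + (75 + B)/(26/3 + L))
-P(-19, 60) = -(121 - 12*60 + 3*(-19))/(26 + 3*60) = -(121 - 720 - 57)/(26 + 180) = -(-656)/206 = -1*(-328/103) = 328/103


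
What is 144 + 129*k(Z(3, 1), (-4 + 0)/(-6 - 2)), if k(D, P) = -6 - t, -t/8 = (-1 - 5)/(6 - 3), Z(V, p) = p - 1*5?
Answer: -2694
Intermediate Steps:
Z(V, p) = -5 + p (Z(V, p) = p - 5 = -5 + p)
t = 16 (t = -8*(-1 - 5)/(6 - 3) = -(-48)/3 = -8*(-2) = 16)
k(D, P) = -22 (k(D, P) = -6 - 1*16 = -6 - 16 = -22)
144 + 129*k(Z(3, 1), (-4 + 0)/(-6 - 2)) = 144 + 129*(-22) = 144 - 2838 = -2694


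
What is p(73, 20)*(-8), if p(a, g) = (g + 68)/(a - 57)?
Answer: -44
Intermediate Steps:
p(a, g) = (68 + g)/(-57 + a)
p(73, 20)*(-8) = ((68 + 20)/(-57 + 73))*(-8) = (88/16)*(-8) = ((1/16)*88)*(-8) = (11/2)*(-8) = -44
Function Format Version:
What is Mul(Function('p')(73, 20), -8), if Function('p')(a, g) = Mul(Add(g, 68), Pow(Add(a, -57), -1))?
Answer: -44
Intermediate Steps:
Function('p')(a, g) = Mul(Pow(Add(-57, a), -1), Add(68, g)) (Function('p')(a, g) = Mul(Add(68, g), Pow(Add(-57, a), -1)) = Mul(Pow(Add(-57, a), -1), Add(68, g)))
Mul(Function('p')(73, 20), -8) = Mul(Mul(Pow(Add(-57, 73), -1), Add(68, 20)), -8) = Mul(Mul(Pow(16, -1), 88), -8) = Mul(Mul(Rational(1, 16), 88), -8) = Mul(Rational(11, 2), -8) = -44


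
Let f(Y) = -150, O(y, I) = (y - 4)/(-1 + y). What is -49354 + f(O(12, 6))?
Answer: -49504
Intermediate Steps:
O(y, I) = (-4 + y)/(-1 + y)
-49354 + f(O(12, 6)) = -49354 - 150 = -49504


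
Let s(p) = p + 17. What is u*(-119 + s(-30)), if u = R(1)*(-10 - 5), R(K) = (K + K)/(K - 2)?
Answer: -3960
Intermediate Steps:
R(K) = 2*K/(-2 + K) (R(K) = (2*K)/(-2 + K) = 2*K/(-2 + K))
s(p) = 17 + p
u = 30 (u = (2*1/(-2 + 1))*(-10 - 5) = (2*1/(-1))*(-15) = (2*1*(-1))*(-15) = -2*(-15) = 30)
u*(-119 + s(-30)) = 30*(-119 + (17 - 30)) = 30*(-119 - 13) = 30*(-132) = -3960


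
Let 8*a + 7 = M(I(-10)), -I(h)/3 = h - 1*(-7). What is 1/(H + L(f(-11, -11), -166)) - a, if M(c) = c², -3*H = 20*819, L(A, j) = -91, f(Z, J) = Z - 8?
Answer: -205391/22204 ≈ -9.2502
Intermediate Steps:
f(Z, J) = -8 + Z
I(h) = -21 - 3*h (I(h) = -3*(h - 1*(-7)) = -3*(h + 7) = -3*(7 + h) = -21 - 3*h)
H = -5460 (H = -20*819/3 = -⅓*16380 = -5460)
a = 37/4 (a = -7/8 + (-21 - 3*(-10))²/8 = -7/8 + (-21 + 30)²/8 = -7/8 + (⅛)*9² = -7/8 + (⅛)*81 = -7/8 + 81/8 = 37/4 ≈ 9.2500)
1/(H + L(f(-11, -11), -166)) - a = 1/(-5460 - 91) - 1*37/4 = 1/(-5551) - 37/4 = -1/5551 - 37/4 = -205391/22204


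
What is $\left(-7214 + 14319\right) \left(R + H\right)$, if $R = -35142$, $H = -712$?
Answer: $-254742670$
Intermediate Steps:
$\left(-7214 + 14319\right) \left(R + H\right) = \left(-7214 + 14319\right) \left(-35142 - 712\right) = 7105 \left(-35854\right) = -254742670$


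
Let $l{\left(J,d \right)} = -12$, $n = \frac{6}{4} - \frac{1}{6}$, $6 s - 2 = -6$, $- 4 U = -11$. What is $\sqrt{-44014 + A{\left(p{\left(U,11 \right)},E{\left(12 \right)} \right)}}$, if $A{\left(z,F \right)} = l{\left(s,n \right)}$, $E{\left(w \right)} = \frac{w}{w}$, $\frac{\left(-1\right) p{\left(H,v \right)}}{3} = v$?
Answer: $i \sqrt{44026} \approx 209.82 i$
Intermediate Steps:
$U = \frac{11}{4}$ ($U = \left(- \frac{1}{4}\right) \left(-11\right) = \frac{11}{4} \approx 2.75$)
$s = - \frac{2}{3}$ ($s = \frac{1}{3} + \frac{1}{6} \left(-6\right) = \frac{1}{3} - 1 = - \frac{2}{3} \approx -0.66667$)
$p{\left(H,v \right)} = - 3 v$
$E{\left(w \right)} = 1$
$n = \frac{4}{3}$ ($n = 6 \cdot \frac{1}{4} - \frac{1}{6} = \frac{3}{2} - \frac{1}{6} = \frac{4}{3} \approx 1.3333$)
$A{\left(z,F \right)} = -12$
$\sqrt{-44014 + A{\left(p{\left(U,11 \right)},E{\left(12 \right)} \right)}} = \sqrt{-44014 - 12} = \sqrt{-44026} = i \sqrt{44026}$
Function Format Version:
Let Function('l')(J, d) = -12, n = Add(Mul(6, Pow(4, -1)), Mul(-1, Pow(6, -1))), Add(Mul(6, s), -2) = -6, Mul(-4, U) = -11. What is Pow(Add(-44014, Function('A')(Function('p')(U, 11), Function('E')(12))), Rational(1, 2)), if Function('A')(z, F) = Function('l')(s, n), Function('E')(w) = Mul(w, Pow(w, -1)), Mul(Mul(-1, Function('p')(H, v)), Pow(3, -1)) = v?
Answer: Mul(I, Pow(44026, Rational(1, 2))) ≈ Mul(209.82, I)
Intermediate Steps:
U = Rational(11, 4) (U = Mul(Rational(-1, 4), -11) = Rational(11, 4) ≈ 2.7500)
s = Rational(-2, 3) (s = Add(Rational(1, 3), Mul(Rational(1, 6), -6)) = Add(Rational(1, 3), -1) = Rational(-2, 3) ≈ -0.66667)
Function('p')(H, v) = Mul(-3, v)
Function('E')(w) = 1
n = Rational(4, 3) (n = Add(Mul(6, Rational(1, 4)), Mul(-1, Rational(1, 6))) = Add(Rational(3, 2), Rational(-1, 6)) = Rational(4, 3) ≈ 1.3333)
Function('A')(z, F) = -12
Pow(Add(-44014, Function('A')(Function('p')(U, 11), Function('E')(12))), Rational(1, 2)) = Pow(Add(-44014, -12), Rational(1, 2)) = Pow(-44026, Rational(1, 2)) = Mul(I, Pow(44026, Rational(1, 2)))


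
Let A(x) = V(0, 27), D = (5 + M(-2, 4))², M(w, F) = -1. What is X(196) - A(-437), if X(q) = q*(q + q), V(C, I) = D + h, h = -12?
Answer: 76828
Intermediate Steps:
D = 16 (D = (5 - 1)² = 4² = 16)
V(C, I) = 4 (V(C, I) = 16 - 12 = 4)
X(q) = 2*q² (X(q) = q*(2*q) = 2*q²)
A(x) = 4
X(196) - A(-437) = 2*196² - 1*4 = 2*38416 - 4 = 76832 - 4 = 76828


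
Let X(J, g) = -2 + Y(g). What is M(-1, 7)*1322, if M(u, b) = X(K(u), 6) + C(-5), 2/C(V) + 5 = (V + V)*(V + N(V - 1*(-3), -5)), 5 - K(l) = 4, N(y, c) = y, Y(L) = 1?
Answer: -83286/65 ≈ -1281.3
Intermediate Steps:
K(l) = 1 (K(l) = 5 - 1*4 = 5 - 4 = 1)
X(J, g) = -1 (X(J, g) = -2 + 1 = -1)
C(V) = 2/(-5 + 2*V*(3 + 2*V)) (C(V) = 2/(-5 + (V + V)*(V + (V - 1*(-3)))) = 2/(-5 + (2*V)*(V + (V + 3))) = 2/(-5 + (2*V)*(V + (3 + V))) = 2/(-5 + (2*V)*(3 + 2*V)) = 2/(-5 + 2*V*(3 + 2*V)))
M(u, b) = -63/65 (M(u, b) = -1 + 2/(-5 + 4*(-5)² + 6*(-5)) = -1 + 2/(-5 + 4*25 - 30) = -1 + 2/(-5 + 100 - 30) = -1 + 2/65 = -63/65)
M(-1, 7)*1322 = -63/65*1322 = -83286/65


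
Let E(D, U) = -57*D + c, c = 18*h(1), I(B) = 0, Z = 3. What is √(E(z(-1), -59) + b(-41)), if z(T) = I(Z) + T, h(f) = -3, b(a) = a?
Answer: I*√38 ≈ 6.1644*I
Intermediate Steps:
z(T) = T (z(T) = 0 + T = T)
c = -54 (c = 18*(-3) = -54)
E(D, U) = -54 - 57*D (E(D, U) = -57*D - 54 = -54 - 57*D)
√(E(z(-1), -59) + b(-41)) = √((-54 - 57*(-1)) - 41) = √((-54 + 57) - 41) = √(3 - 41) = √(-38) = I*√38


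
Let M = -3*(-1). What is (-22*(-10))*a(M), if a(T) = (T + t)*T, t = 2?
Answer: 3300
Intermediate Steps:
M = 3
a(T) = T*(2 + T) (a(T) = (T + 2)*T = (2 + T)*T = T*(2 + T))
(-22*(-10))*a(M) = (-22*(-10))*(3*(2 + 3)) = 220*(3*5) = 220*15 = 3300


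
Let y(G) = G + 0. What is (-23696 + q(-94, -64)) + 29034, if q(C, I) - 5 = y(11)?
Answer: 5354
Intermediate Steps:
y(G) = G
q(C, I) = 16 (q(C, I) = 5 + 11 = 16)
(-23696 + q(-94, -64)) + 29034 = (-23696 + 16) + 29034 = -23680 + 29034 = 5354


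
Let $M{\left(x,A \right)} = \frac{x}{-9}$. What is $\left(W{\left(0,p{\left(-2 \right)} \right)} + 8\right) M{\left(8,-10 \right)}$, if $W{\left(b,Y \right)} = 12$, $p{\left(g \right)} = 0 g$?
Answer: $- \frac{160}{9} \approx -17.778$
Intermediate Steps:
$M{\left(x,A \right)} = - \frac{x}{9}$ ($M{\left(x,A \right)} = x \left(- \frac{1}{9}\right) = - \frac{x}{9}$)
$p{\left(g \right)} = 0$
$\left(W{\left(0,p{\left(-2 \right)} \right)} + 8\right) M{\left(8,-10 \right)} = \left(12 + 8\right) \left(\left(- \frac{1}{9}\right) 8\right) = 20 \left(- \frac{8}{9}\right) = - \frac{160}{9}$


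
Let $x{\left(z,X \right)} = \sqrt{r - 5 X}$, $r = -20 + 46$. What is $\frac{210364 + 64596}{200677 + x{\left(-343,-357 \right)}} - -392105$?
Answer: $\frac{7895308107569155}{20135628259} - \frac{137480 \sqrt{1811}}{20135628259} \approx 3.9211 \cdot 10^{5}$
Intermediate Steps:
$r = 26$
$x{\left(z,X \right)} = \sqrt{26 - 5 X}$
$\frac{210364 + 64596}{200677 + x{\left(-343,-357 \right)}} - -392105 = \frac{210364 + 64596}{200677 + \sqrt{26 - -1785}} - -392105 = \frac{274960}{200677 + \sqrt{26 + 1785}} + 392105 = \frac{274960}{200677 + \sqrt{1811}} + 392105 = 392105 + \frac{274960}{200677 + \sqrt{1811}}$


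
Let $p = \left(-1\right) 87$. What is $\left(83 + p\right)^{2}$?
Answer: $16$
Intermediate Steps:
$p = -87$
$\left(83 + p\right)^{2} = \left(83 - 87\right)^{2} = \left(-4\right)^{2} = 16$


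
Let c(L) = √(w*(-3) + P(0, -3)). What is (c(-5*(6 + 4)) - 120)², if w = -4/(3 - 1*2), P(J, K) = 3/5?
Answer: 72063/5 - 144*√35 ≈ 13561.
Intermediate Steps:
P(J, K) = ⅗ (P(J, K) = 3*(⅕) = ⅗)
w = -4 (w = -4/(3 - 2) = -4/1 = -4*1 = -4)
c(L) = 3*√35/5 (c(L) = √(-4*(-3) + ⅗) = √(12 + ⅗) = √(63/5) = 3*√35/5)
(c(-5*(6 + 4)) - 120)² = (3*√35/5 - 120)² = (-120 + 3*√35/5)²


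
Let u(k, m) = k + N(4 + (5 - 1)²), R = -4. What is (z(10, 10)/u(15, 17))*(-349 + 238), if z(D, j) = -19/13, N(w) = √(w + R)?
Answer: 111/13 ≈ 8.5385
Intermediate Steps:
N(w) = √(-4 + w) (N(w) = √(w - 4) = √(-4 + w))
z(D, j) = -19/13 (z(D, j) = -19*1/13 = -19/13)
u(k, m) = 4 + k (u(k, m) = k + √(-4 + (4 + (5 - 1)²)) = k + √(-4 + (4 + 4²)) = k + √(-4 + (4 + 16)) = k + √(-4 + 20) = k + √16 = k + 4 = 4 + k)
(z(10, 10)/u(15, 17))*(-349 + 238) = (-19/(13*(4 + 15)))*(-349 + 238) = -19/13/19*(-111) = -19/13*1/19*(-111) = -1/13*(-111) = 111/13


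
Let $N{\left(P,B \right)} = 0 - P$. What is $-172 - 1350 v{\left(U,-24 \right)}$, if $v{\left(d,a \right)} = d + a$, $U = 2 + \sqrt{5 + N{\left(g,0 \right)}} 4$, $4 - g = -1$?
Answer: $29528$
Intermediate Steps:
$g = 5$ ($g = 4 - -1 = 4 + 1 = 5$)
$N{\left(P,B \right)} = - P$
$U = 2$ ($U = 2 + \sqrt{5 - 5} \cdot 4 = 2 + \sqrt{0} \cdot 4 = 2 + 0 \cdot 4 = 2 + 0 = 2$)
$v{\left(d,a \right)} = a + d$
$-172 - 1350 v{\left(U,-24 \right)} = -172 - 1350 \left(-24 + 2\right) = -172 - -29700 = -172 + 29700 = 29528$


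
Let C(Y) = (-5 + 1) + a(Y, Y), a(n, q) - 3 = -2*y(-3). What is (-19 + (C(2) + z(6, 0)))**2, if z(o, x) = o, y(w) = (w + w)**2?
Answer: 7396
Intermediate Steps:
y(w) = 4*w**2 (y(w) = (2*w)**2 = 4*w**2)
a(n, q) = -69 (a(n, q) = 3 - 8*(-3)**2 = 3 - 8*9 = 3 - 2*36 = 3 - 72 = -69)
C(Y) = -73 (C(Y) = (-5 + 1) - 69 = -4 - 69 = -73)
(-19 + (C(2) + z(6, 0)))**2 = (-19 + (-73 + 6))**2 = (-19 - 67)**2 = (-86)**2 = 7396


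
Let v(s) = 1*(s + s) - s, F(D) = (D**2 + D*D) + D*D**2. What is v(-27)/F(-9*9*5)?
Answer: 1/2448225 ≈ 4.0846e-7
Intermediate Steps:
F(D) = D**3 + 2*D**2 (F(D) = (D**2 + D**2) + D**3 = 2*D**2 + D**3 = D**3 + 2*D**2)
v(s) = s (v(s) = 1*(2*s) - s = 2*s - s = s)
v(-27)/F(-9*9*5) = -27*1/(164025*(2 - 9*9*5)) = -27*1/(164025*(2 - 81*5)) = -27*1/(164025*(2 - 405)) = -27/(164025*(-403)) = -27/(-66102075) = -27*(-1/66102075) = 1/2448225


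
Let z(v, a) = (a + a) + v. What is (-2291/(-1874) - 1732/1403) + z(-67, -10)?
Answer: -228773809/2629222 ≈ -87.012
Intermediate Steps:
z(v, a) = v + 2*a (z(v, a) = 2*a + v = v + 2*a)
(-2291/(-1874) - 1732/1403) + z(-67, -10) = (-2291/(-1874) - 1732/1403) + (-67 + 2*(-10)) = (-2291*(-1/1874) - 1732*1/1403) + (-67 - 20) = (2291/1874 - 1732/1403) - 87 = -31495/2629222 - 87 = -228773809/2629222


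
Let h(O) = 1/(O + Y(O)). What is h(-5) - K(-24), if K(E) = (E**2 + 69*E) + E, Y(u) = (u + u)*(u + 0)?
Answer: 49681/45 ≈ 1104.0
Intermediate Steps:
Y(u) = 2*u**2 (Y(u) = (2*u)*u = 2*u**2)
h(O) = 1/(O + 2*O**2)
K(E) = E**2 + 70*E
h(-5) - K(-24) = 1/((-5)*(1 + 2*(-5))) - (-24)*(70 - 24) = -1/(5*(1 - 10)) - (-24)*46 = -1/5/(-9) - 1*(-1104) = -1/5*(-1/9) + 1104 = 1/45 + 1104 = 49681/45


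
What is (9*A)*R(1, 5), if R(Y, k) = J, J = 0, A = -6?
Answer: 0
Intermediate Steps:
R(Y, k) = 0
(9*A)*R(1, 5) = (9*(-6))*0 = -54*0 = 0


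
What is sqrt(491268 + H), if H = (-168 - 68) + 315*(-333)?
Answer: sqrt(386137) ≈ 621.40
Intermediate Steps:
H = -105131 (H = -236 - 104895 = -105131)
sqrt(491268 + H) = sqrt(491268 - 105131) = sqrt(386137)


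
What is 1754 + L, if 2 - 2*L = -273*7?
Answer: 5421/2 ≈ 2710.5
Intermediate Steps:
L = 1913/2 (L = 1 - (-273)*7/2 = 1 - ½*(-1911) = 1 + 1911/2 = 1913/2 ≈ 956.50)
1754 + L = 1754 + 1913/2 = 5421/2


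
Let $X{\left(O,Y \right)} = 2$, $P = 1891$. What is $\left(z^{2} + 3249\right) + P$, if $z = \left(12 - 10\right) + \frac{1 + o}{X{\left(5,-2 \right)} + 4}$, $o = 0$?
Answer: $\frac{185209}{36} \approx 5144.7$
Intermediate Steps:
$z = \frac{13}{6}$ ($z = \left(12 - 10\right) + \frac{1 + 0}{2 + 4} = 2 + 1 \cdot \frac{1}{6} = 2 + \frac{1}{6} = \frac{13}{6} \approx 2.1667$)
$\left(z^{2} + 3249\right) + P = \left(\left(\frac{13}{6}\right)^{2} + 3249\right) + 1891 = \left(\frac{169}{36} + 3249\right) + 1891 = \frac{117133}{36} + 1891 = \frac{185209}{36}$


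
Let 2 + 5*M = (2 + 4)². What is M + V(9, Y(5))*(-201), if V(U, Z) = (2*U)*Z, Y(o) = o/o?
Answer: -18056/5 ≈ -3611.2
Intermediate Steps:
M = 34/5 (M = -⅖ + (2 + 4)²/5 = -⅖ + (⅕)*6² = -⅖ + (⅕)*36 = -⅖ + 36/5 = 34/5 ≈ 6.8000)
Y(o) = 1
V(U, Z) = 2*U*Z
M + V(9, Y(5))*(-201) = 34/5 + (2*9*1)*(-201) = 34/5 + 18*(-201) = 34/5 - 3618 = -18056/5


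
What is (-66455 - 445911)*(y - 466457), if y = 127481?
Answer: 173679777216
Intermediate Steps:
(-66455 - 445911)*(y - 466457) = (-66455 - 445911)*(127481 - 466457) = -512366*(-338976) = 173679777216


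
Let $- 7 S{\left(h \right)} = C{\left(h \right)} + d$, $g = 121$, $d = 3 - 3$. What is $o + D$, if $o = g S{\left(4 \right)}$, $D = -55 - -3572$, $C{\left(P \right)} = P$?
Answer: $\frac{24135}{7} \approx 3447.9$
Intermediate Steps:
$d = 0$ ($d = 3 - 3 = 0$)
$S{\left(h \right)} = - \frac{h}{7}$ ($S{\left(h \right)} = - \frac{h + 0}{7} = - \frac{h}{7}$)
$D = 3517$ ($D = -55 + 3572 = 3517$)
$o = - \frac{484}{7}$ ($o = 121 \left(\left(- \frac{1}{7}\right) 4\right) = 121 \left(- \frac{4}{7}\right) = - \frac{484}{7} \approx -69.143$)
$o + D = - \frac{484}{7} + 3517 = \frac{24135}{7}$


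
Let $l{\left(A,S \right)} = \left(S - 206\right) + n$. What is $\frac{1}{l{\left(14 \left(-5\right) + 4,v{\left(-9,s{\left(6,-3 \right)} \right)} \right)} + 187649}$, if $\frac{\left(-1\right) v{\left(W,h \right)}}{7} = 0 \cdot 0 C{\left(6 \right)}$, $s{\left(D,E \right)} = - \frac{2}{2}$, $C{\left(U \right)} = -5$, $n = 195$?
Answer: $\frac{1}{187638} \approx 5.3294 \cdot 10^{-6}$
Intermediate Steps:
$s{\left(D,E \right)} = -1$ ($s{\left(D,E \right)} = \left(-2\right) \frac{1}{2} = -1$)
$v{\left(W,h \right)} = 0$ ($v{\left(W,h \right)} = - 7 \cdot 0 \cdot 0 \left(-5\right) = - 7 \cdot 0 \left(-5\right) = \left(-7\right) 0 = 0$)
$l{\left(A,S \right)} = -11 + S$ ($l{\left(A,S \right)} = \left(S - 206\right) + 195 = \left(-206 + S\right) + 195 = -11 + S$)
$\frac{1}{l{\left(14 \left(-5\right) + 4,v{\left(-9,s{\left(6,-3 \right)} \right)} \right)} + 187649} = \frac{1}{\left(-11 + 0\right) + 187649} = \frac{1}{-11 + 187649} = \frac{1}{187638}$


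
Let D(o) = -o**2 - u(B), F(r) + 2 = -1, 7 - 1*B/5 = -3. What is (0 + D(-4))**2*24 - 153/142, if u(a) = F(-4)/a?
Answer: 541102443/88750 ≈ 6096.9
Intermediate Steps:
B = 50 (B = 35 - 5*(-3) = 35 + 15 = 50)
F(r) = -3 (F(r) = -2 - 1 = -3)
u(a) = -3/a
D(o) = 3/50 - o**2 (D(o) = -o**2 - (-3)/50 = -o**2 - 1*(-3/50) = -o**2 + 3/50 = 3/50 - o**2)
(0 + D(-4))**2*24 - 153/142 = (0 + (3/50 - 1*(-4)**2))**2*24 - 153/142 = (0 + (3/50 - 1*16))**2*24 - 153*1/142 = (0 + (3/50 - 16))**2*24 - 153/142 = (0 - 797/50)**2*24 - 153/142 = (-797/50)**2*24 - 153/142 = (635209/2500)*24 - 153/142 = 3811254/625 - 153/142 = 541102443/88750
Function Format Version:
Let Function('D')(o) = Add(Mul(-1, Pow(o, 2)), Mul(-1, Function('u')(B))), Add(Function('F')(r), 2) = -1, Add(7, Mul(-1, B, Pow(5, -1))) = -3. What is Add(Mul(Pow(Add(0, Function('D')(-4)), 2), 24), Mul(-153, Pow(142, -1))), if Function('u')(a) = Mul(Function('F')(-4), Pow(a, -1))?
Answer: Rational(541102443, 88750) ≈ 6096.9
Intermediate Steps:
B = 50 (B = Add(35, Mul(-5, -3)) = Add(35, 15) = 50)
Function('F')(r) = -3 (Function('F')(r) = Add(-2, -1) = -3)
Function('u')(a) = Mul(-3, Pow(a, -1))
Function('D')(o) = Add(Rational(3, 50), Mul(-1, Pow(o, 2))) (Function('D')(o) = Add(Mul(-1, Pow(o, 2)), Mul(-1, Mul(-3, Pow(50, -1)))) = Add(Mul(-1, Pow(o, 2)), Mul(-1, Mul(-3, Rational(1, 50)))) = Add(Mul(-1, Pow(o, 2)), Mul(-1, Rational(-3, 50))) = Add(Mul(-1, Pow(o, 2)), Rational(3, 50)) = Add(Rational(3, 50), Mul(-1, Pow(o, 2))))
Add(Mul(Pow(Add(0, Function('D')(-4)), 2), 24), Mul(-153, Pow(142, -1))) = Add(Mul(Pow(Add(0, Add(Rational(3, 50), Mul(-1, Pow(-4, 2)))), 2), 24), Mul(-153, Pow(142, -1))) = Add(Mul(Pow(Add(0, Add(Rational(3, 50), Mul(-1, 16))), 2), 24), Mul(-153, Rational(1, 142))) = Add(Mul(Pow(Add(0, Add(Rational(3, 50), -16)), 2), 24), Rational(-153, 142)) = Add(Mul(Pow(Add(0, Rational(-797, 50)), 2), 24), Rational(-153, 142)) = Add(Mul(Pow(Rational(-797, 50), 2), 24), Rational(-153, 142)) = Add(Mul(Rational(635209, 2500), 24), Rational(-153, 142)) = Add(Rational(3811254, 625), Rational(-153, 142)) = Rational(541102443, 88750)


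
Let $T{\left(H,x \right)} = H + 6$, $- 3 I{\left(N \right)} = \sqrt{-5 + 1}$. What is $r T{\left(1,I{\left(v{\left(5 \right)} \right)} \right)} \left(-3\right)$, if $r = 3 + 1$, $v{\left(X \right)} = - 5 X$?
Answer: $-84$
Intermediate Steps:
$I{\left(N \right)} = - \frac{2 i}{3}$ ($I{\left(N \right)} = - \frac{\sqrt{-5 + 1}}{3} = - \frac{\sqrt{-4}}{3} = - \frac{2 i}{3}$)
$T{\left(H,x \right)} = 6 + H$
$r = 4$
$r T{\left(1,I{\left(v{\left(5 \right)} \right)} \right)} \left(-3\right) = 4 \left(6 + 1\right) \left(-3\right) = 4 \cdot 7 \left(-3\right) = 28 \left(-3\right) = -84$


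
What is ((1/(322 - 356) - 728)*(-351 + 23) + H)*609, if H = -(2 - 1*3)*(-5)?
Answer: 2472178863/17 ≈ 1.4542e+8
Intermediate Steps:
H = -5 (H = -(2 - 3)*(-5) = -1*(-1)*(-5) = 1*(-5) = -5)
((1/(322 - 356) - 728)*(-351 + 23) + H)*609 = ((1/(322 - 356) - 728)*(-351 + 23) - 5)*609 = ((1/(-34) - 728)*(-328) - 5)*609 = ((-1/34 - 728)*(-328) - 5)*609 = (-24753/34*(-328) - 5)*609 = (4059492/17 - 5)*609 = (4059407/17)*609 = 2472178863/17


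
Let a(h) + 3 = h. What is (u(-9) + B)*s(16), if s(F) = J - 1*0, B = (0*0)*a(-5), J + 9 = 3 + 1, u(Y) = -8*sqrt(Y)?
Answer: 120*I ≈ 120.0*I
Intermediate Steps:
a(h) = -3 + h
J = -5 (J = -9 + (3 + 1) = -9 + 4 = -5)
B = 0 (B = (0*0)*(-3 - 5) = 0*(-8) = 0)
s(F) = -5 (s(F) = -5 - 1*0 = -5 + 0 = -5)
(u(-9) + B)*s(16) = (-24*I + 0)*(-5) = -24*I*(-5) = 120*I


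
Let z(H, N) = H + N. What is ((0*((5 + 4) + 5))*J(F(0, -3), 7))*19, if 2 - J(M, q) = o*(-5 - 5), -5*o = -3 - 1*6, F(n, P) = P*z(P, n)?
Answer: 0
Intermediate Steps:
F(n, P) = P*(P + n)
o = 9/5 (o = -(-3 - 1*6)/5 = -(-3 - 6)/5 = -1/5*(-9) = 9/5 ≈ 1.8000)
J(M, q) = 20 (J(M, q) = 2 - 9*(-5 - 5)/5 = 2 - 9*(-10)/5 = 2 - 1*(-18) = 2 + 18 = 20)
((0*((5 + 4) + 5))*J(F(0, -3), 7))*19 = ((0*((5 + 4) + 5))*20)*19 = ((0*(9 + 5))*20)*19 = ((0*14)*20)*19 = (0*20)*19 = 0*19 = 0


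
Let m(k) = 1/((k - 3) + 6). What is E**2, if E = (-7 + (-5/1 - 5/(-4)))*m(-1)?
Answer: 1849/64 ≈ 28.891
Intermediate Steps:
m(k) = 1/(3 + k) (m(k) = 1/((-3 + k) + 6) = 1/(3 + k))
E = -43/8 (E = (-7 + (-5/1 - 5/(-4)))/(3 - 1) = (-7 + (-5*1 - 5*(-1/4)))/2 = (-7 + (-5 + 5/4))*(1/2) = (-7 - 15/4)*(1/2) = -43/4*1/2 = -43/8 ≈ -5.3750)
E**2 = (-43/8)**2 = 1849/64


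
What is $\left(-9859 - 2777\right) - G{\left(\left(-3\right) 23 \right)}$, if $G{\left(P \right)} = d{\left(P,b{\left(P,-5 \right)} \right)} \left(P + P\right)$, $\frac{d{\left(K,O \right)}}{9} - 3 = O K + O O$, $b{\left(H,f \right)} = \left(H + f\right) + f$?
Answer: $14512554$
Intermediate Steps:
$b{\left(H,f \right)} = H + 2 f$
$d{\left(K,O \right)} = 27 + 9 O^{2} + 9 K O$ ($d{\left(K,O \right)} = 27 + 9 \left(O K + O O\right) = 27 + 9 \left(K O + O^{2}\right) = 27 + 9 \left(O^{2} + K O\right) = 27 + \left(9 O^{2} + 9 K O\right) = 27 + 9 O^{2} + 9 K O$)
$G{\left(P \right)} = 2 P \left(27 + 9 \left(-10 + P\right)^{2} + 9 P \left(-10 + P\right)\right)$ ($G{\left(P \right)} = \left(27 + 9 \left(P + 2 \left(-5\right)\right)^{2} + 9 P \left(P + 2 \left(-5\right)\right)\right) \left(P + P\right) = \left(27 + 9 \left(P - 10\right)^{2} + 9 P \left(P - 10\right)\right) 2 P = \left(27 + 9 \left(-10 + P\right)^{2} + 9 P \left(-10 + P\right)\right) 2 P = 2 P \left(27 + 9 \left(-10 + P\right)^{2} + 9 P \left(-10 + P\right)\right)$)
$\left(-9859 - 2777\right) - G{\left(\left(-3\right) 23 \right)} = \left(-9859 - 2777\right) - 18 \left(\left(-3\right) 23\right) \left(103 - 30 \left(\left(-3\right) 23\right) + 2 \left(\left(-3\right) 23\right)^{2}\right) = -12636 - 18 \left(-69\right) \left(103 - -2070 + 2 \left(-69\right)^{2}\right) = -12636 - 18 \left(-69\right) \left(103 + 2070 + 2 \cdot 4761\right) = -12636 - 18 \left(-69\right) \left(103 + 2070 + 9522\right) = -12636 - 18 \left(-69\right) 11695 = -12636 - -14525190 = -12636 + 14525190 = 14512554$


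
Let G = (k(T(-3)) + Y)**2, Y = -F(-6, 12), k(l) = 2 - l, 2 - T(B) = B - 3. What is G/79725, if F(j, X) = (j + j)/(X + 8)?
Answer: 243/664375 ≈ 0.00036576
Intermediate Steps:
T(B) = 5 - B (T(B) = 2 - (B - 3) = 2 - (-3 + B) = 2 + (3 - B) = 5 - B)
F(j, X) = 2*j/(8 + X) (F(j, X) = (2*j)/(8 + X) = 2*j/(8 + X))
Y = 3/5 (Y = -2*(-6)/(8 + 12) = -2*(-6)/20 = -1*(-3/5) = 3/5 ≈ 0.60000)
G = 729/25 (G = ((2 - (5 - 1*(-3))) + 3/5)**2 = ((2 - (5 + 3)) + 3/5)**2 = ((2 - 1*8) + 3/5)**2 = ((2 - 8) + 3/5)**2 = (-6 + 3/5)**2 = (-27/5)**2 = 729/25 ≈ 29.160)
G/79725 = (729/25)/79725 = (729/25)*(1/79725) = 243/664375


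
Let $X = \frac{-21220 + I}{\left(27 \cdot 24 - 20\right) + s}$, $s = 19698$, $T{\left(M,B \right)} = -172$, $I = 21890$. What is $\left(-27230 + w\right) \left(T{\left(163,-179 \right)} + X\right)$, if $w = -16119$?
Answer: $\frac{75761090649}{10163} \approx 7.4546 \cdot 10^{6}$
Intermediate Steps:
$X = \frac{335}{10163}$ ($X = \frac{-21220 + 21890}{\left(27 \cdot 24 - 20\right) + 19698} = \frac{670}{\left(648 - 20\right) + 19698} = \frac{670}{628 + 19698} = \frac{670}{20326} = 670 \cdot \frac{1}{20326} = \frac{335}{10163} \approx 0.032963$)
$\left(-27230 + w\right) \left(T{\left(163,-179 \right)} + X\right) = \left(-27230 - 16119\right) \left(-172 + \frac{335}{10163}\right) = \left(-43349\right) \left(- \frac{1747701}{10163}\right) = \frac{75761090649}{10163}$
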